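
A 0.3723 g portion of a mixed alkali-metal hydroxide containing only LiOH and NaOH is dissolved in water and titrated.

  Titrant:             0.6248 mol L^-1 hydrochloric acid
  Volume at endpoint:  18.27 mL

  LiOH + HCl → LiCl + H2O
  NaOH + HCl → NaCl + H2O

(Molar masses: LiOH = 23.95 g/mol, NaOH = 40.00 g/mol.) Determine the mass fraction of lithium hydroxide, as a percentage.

33.79 %

n(HCl) = 0.01827 × 0.6248 = 0.01142 mol
Let x = n(LiOH), y = n(NaOH).
Titrant: 1x + 1y = 0.01142;  mass: 23.95x + 40.00y = 0.3723
Solving, x = 5.253 × 10^-3 mol, y = 6.163 × 10^-3 mol
mass of LiOH = 5.253 × 10^-3 × 23.95 = 0.1258 g
% LiOH = 0.1258 / 0.3723 × 100 = 33.79 %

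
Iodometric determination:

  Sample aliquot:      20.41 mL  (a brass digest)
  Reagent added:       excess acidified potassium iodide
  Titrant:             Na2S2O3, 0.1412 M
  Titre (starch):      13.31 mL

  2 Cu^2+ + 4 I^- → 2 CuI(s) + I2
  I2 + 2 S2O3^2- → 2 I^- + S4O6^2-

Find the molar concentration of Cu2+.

0.09208 M

n(S2O3^2-) = 0.01331 × 0.1412 = 1.879 × 10^-3 mol
n(I2) = n(S2O3^2-)/2 = 9.397 × 10^-4 mol
From the 2:1 ratio, n(Cu2+) in the aliquot = 2/1 × 9.397 × 10^-4 = 1.879 × 10^-3 mol
[Cu2+] = 1.879 × 10^-3 / 0.02041 = 0.09208 mol/L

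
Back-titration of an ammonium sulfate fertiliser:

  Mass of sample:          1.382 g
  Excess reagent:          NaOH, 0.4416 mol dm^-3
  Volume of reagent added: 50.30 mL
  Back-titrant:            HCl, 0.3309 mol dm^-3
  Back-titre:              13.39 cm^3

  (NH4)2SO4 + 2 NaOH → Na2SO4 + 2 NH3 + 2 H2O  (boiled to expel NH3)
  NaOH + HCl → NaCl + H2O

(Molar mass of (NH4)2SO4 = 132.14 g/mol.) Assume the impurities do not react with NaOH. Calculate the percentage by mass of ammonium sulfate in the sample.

n(NaOH) added = 0.05030 × 0.4416 = 0.02221 mol
n(HCl) used in back-titration = 0.01339 × 0.3309 = 4.431 × 10^-3 mol
n(NaOH) left over = 4.431 × 10^-3 mol (1:1 ratio)
n(NaOH) consumed by analyte = 0.02221 − 4.431 × 10^-3 = 0.01778 mol
From the 1:2 ratio, n((NH4)2SO4) = 1/2 × 0.01778 = 8.891 × 10^-3 mol
mass of (NH4)2SO4 = 8.891 × 10^-3 × 132.14 = 1.175 g
% (NH4)2SO4 = 1.175 / 1.382 × 100 = 85.01 %

85.01 %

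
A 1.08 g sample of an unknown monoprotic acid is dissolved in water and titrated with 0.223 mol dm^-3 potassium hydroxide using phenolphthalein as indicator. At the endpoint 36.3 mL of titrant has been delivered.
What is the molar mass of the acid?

n(KOH) = 0.0363 L × 0.223 mol/L = 8.09 × 10^-3 mol
n(HA) = 8.09 × 10^-3 mol (1:1 ratio)
M = m / n = 1.08 g / 8.09 × 10^-3 mol = 133 g/mol

133 g/mol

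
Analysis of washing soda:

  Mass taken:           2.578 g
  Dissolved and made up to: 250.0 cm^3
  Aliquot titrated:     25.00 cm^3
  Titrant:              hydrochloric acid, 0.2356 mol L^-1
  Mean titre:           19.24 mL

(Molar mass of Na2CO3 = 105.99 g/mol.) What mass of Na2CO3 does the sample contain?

2.402 g

Na2CO3 + 2 HCl → 2 NaCl + H2O + CO2
n(HCl) per titration = 0.01924 × 0.2356 = 4.533 × 10^-3 mol
From the 1:2 ratio, n(Na2CO3) in each aliquot = 1/2 × 4.533 × 10^-3 = 2.266 × 10^-3 mol
n(Na2CO3) in the whole flask = 2.266 × 10^-3 × 250.0/25.00 = 0.02266 mol
mass of Na2CO3 = 0.02266 × 105.99 = 2.402 g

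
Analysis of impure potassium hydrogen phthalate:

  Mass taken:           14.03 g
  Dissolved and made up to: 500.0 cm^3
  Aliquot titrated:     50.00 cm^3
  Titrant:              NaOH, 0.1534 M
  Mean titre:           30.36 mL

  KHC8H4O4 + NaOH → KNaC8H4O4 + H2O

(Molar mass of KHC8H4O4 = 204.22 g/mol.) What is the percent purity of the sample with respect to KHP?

n(NaOH) per titration = 0.03036 × 0.1534 = 4.657 × 10^-3 mol
n(KHC8H4O4) in each aliquot = 4.657 × 10^-3 mol (1:1 ratio)
n(KHC8H4O4) in the whole flask = 4.657 × 10^-3 × 500.0/50.00 = 0.04657 mol
mass of KHC8H4O4 = 0.04657 × 204.22 = 9.511 g
% KHC8H4O4 = 9.511 / 14.03 × 100 = 67.79 %

67.79 %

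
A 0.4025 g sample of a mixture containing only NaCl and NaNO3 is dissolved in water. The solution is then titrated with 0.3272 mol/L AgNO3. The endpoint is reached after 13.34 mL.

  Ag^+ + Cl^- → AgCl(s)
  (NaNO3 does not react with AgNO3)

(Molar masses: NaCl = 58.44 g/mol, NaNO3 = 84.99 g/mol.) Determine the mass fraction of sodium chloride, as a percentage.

n(AgNO3) = 0.01334 × 0.3272 = 4.365 × 10^-3 mol
Let x = n(NaCl), y = n(NaNO3).
Titrant: 1x = 4.365 × 10^-3;  mass: 58.44x + 84.99y = 0.4025
Solving, x = 4.365 × 10^-3 mol, y = 1.735 × 10^-3 mol
mass of NaCl = 4.365 × 10^-3 × 58.44 = 0.2551 g
% NaCl = 0.2551 / 0.4025 × 100 = 63.37 %

63.37 %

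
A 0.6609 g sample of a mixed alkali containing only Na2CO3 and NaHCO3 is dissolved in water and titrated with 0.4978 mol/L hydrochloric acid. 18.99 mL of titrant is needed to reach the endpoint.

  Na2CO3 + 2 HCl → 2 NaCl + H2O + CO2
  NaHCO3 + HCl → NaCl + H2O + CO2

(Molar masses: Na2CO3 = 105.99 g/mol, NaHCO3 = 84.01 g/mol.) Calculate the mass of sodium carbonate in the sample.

n(HCl) = 0.01899 × 0.4978 = 9.453 × 10^-3 mol
Let x = n(Na2CO3), y = n(NaHCO3).
Titrant: 2x + 1y = 9.453 × 10^-3;  mass: 105.99x + 84.01y = 0.6609
Solving, x = 2.148 × 10^-3 mol, y = 5.156 × 10^-3 mol
mass of Na2CO3 = 2.148 × 10^-3 × 105.99 = 0.2277 g

0.2277 g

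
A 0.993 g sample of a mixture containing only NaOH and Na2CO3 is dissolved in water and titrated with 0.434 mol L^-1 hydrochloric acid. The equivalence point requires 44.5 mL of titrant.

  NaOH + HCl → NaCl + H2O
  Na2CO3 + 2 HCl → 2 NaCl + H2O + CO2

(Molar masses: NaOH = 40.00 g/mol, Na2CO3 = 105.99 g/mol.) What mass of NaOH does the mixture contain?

0.0939 g

n(HCl) = 0.0445 × 0.434 = 0.0193 mol
Let x = n(NaOH), y = n(Na2CO3).
Titrant: 1x + 2y = 0.0193;  mass: 40.00x + 105.99y = 0.993
Solving, x = 2.35 × 10^-3 mol, y = 8.48 × 10^-3 mol
mass of NaOH = 2.35 × 10^-3 × 40.00 = 0.0939 g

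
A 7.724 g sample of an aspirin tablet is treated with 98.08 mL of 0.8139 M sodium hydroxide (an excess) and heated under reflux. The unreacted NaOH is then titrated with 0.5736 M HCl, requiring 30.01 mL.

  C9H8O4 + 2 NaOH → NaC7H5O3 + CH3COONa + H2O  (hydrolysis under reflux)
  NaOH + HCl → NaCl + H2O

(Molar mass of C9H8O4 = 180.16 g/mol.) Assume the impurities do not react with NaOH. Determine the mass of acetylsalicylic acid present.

5.640 g

n(NaOH) added = 0.09808 × 0.8139 = 0.07983 mol
n(HCl) used in back-titration = 0.03001 × 0.5736 = 0.01721 mol
n(NaOH) left over = 0.01721 mol (1:1 ratio)
n(NaOH) consumed by analyte = 0.07983 − 0.01721 = 0.06261 mol
From the 1:2 ratio, n(C9H8O4) = 1/2 × 0.06261 = 0.03131 mol
mass of C9H8O4 = 0.03131 × 180.16 = 5.640 g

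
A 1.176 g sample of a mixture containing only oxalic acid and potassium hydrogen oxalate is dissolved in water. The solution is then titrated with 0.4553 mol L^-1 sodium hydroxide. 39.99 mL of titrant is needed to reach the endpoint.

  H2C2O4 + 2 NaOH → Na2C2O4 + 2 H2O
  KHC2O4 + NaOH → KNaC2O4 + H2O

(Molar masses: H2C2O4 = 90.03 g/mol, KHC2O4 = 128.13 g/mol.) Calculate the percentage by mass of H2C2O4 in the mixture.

53.28 %

n(NaOH) = 0.03999 × 0.4553 = 0.01821 mol
Let x = n(H2C2O4), y = n(KHC2O4).
Titrant: 2x + 1y = 0.01821;  mass: 90.03x + 128.13y = 1.176
Solving, x = 6.960 × 10^-3 mol, y = 4.288 × 10^-3 mol
mass of H2C2O4 = 6.960 × 10^-3 × 90.03 = 0.6266 g
% H2C2O4 = 0.6266 / 1.176 × 100 = 53.28 %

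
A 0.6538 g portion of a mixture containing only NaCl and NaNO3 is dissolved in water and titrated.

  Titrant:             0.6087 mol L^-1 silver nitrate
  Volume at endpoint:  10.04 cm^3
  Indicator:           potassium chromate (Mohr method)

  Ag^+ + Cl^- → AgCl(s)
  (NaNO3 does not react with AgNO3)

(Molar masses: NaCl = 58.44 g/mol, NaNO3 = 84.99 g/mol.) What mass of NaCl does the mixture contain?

n(AgNO3) = 0.01004 × 0.6087 = 6.111 × 10^-3 mol
Let x = n(NaCl), y = n(NaNO3).
Titrant: 1x = 6.111 × 10^-3;  mass: 58.44x + 84.99y = 0.6538
Solving, x = 6.111 × 10^-3 mol, y = 3.490 × 10^-3 mol
mass of NaCl = 6.111 × 10^-3 × 58.44 = 0.3571 g

0.3571 g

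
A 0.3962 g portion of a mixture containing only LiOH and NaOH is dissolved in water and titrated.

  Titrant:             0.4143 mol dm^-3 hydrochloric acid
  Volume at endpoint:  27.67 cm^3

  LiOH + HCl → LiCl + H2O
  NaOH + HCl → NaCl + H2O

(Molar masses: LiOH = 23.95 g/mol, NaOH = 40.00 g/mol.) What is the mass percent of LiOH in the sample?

23.48 %

n(HCl) = 0.02767 × 0.4143 = 0.01146 mol
Let x = n(LiOH), y = n(NaOH).
Titrant: 1x + 1y = 0.01146;  mass: 23.95x + 40.00y = 0.3962
Solving, x = 3.885 × 10^-3 mol, y = 7.579 × 10^-3 mol
mass of LiOH = 3.885 × 10^-3 × 23.95 = 0.09304 g
% LiOH = 0.09304 / 0.3962 × 100 = 23.48 %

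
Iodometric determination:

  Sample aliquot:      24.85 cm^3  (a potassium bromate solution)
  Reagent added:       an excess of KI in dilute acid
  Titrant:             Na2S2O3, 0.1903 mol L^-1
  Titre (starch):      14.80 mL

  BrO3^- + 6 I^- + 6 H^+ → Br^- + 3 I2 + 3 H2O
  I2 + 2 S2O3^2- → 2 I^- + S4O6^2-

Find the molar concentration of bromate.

n(S2O3^2-) = 0.01480 × 0.1903 = 2.816 × 10^-3 mol
n(I2) = n(S2O3^2-)/2 = 1.408 × 10^-3 mol
From the 1:3 ratio, n(BrO3^-) in the aliquot = 1/3 × 1.408 × 10^-3 = 4.694 × 10^-4 mol
[BrO3^-] = 4.694 × 10^-4 / 0.02485 = 0.01889 mol/L

0.01889 mol/L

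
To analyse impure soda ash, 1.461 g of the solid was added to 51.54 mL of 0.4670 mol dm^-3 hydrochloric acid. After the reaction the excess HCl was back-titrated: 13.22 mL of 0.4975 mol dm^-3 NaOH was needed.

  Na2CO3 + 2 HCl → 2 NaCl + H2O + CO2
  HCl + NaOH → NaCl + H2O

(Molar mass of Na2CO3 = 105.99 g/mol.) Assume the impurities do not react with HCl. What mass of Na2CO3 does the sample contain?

n(HCl) added = 0.05154 × 0.4670 = 0.02407 mol
n(NaOH) used in back-titration = 0.01322 × 0.4975 = 6.577 × 10^-3 mol
n(HCl) left over = 6.577 × 10^-3 mol (1:1 ratio)
n(HCl) consumed by analyte = 0.02407 − 6.577 × 10^-3 = 0.01749 mol
From the 1:2 ratio, n(Na2CO3) = 1/2 × 0.01749 = 8.746 × 10^-3 mol
mass of Na2CO3 = 8.746 × 10^-3 × 105.99 = 0.9270 g

0.9270 g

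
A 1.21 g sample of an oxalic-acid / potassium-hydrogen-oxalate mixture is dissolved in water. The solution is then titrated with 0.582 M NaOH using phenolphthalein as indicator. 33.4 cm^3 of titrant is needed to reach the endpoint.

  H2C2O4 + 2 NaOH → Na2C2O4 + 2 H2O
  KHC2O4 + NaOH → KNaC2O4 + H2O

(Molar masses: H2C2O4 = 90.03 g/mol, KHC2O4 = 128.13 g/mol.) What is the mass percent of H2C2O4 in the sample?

n(NaOH) = 0.0334 × 0.582 = 0.0194 mol
Let x = n(H2C2O4), y = n(KHC2O4).
Titrant: 2x + 1y = 0.0194;  mass: 90.03x + 128.13y = 1.21
Solving, x = 7.70 × 10^-3 mol, y = 4.03 × 10^-3 mol
mass of H2C2O4 = 7.70 × 10^-3 × 90.03 = 0.694 g
% H2C2O4 = 0.694 / 1.21 × 100 = 57.3 %

57.3 %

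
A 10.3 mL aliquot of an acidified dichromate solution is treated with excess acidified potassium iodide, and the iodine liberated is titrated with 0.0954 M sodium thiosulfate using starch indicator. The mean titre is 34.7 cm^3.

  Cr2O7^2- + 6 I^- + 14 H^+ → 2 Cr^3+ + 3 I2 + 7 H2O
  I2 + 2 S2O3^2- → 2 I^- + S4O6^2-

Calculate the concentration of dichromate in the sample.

0.0536 M

n(S2O3^2-) = 0.0347 × 0.0954 = 3.31 × 10^-3 mol
n(I2) = n(S2O3^2-)/2 = 1.66 × 10^-3 mol
From the 1:3 ratio, n(Cr2O7^2-) in the aliquot = 1/3 × 1.66 × 10^-3 = 5.52 × 10^-4 mol
[Cr2O7^2-] = 5.52 × 10^-4 / 0.0103 = 0.0536 mol/L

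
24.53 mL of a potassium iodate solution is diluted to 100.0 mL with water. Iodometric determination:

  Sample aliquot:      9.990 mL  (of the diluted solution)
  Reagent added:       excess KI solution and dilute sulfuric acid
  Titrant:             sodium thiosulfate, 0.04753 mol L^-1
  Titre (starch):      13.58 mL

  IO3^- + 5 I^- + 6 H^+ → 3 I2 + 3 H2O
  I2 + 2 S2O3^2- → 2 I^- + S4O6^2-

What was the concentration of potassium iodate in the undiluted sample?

n(S2O3^2-) = 0.01358 × 0.04753 = 6.455 × 10^-4 mol
n(I2) = n(S2O3^2-)/2 = 3.227 × 10^-4 mol
From the 1:3 ratio, n(IO3^-) in the aliquot = 1/3 × 3.227 × 10^-4 = 1.076 × 10^-4 mol
[IO3^-]_dilute = 1.076 × 10^-4 / 0.009990 = 0.01077 mol/L
[IO3^-]_original = 0.01077 × 100.0/24.53 = 0.04390 mol/L

0.04390 mol/L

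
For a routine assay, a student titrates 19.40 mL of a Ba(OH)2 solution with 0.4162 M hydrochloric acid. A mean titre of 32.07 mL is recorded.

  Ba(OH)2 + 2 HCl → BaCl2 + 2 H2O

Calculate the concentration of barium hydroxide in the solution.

0.3440 M

n(HCl) = 0.03207 L × 0.4162 mol/L = 0.01335 mol
From the 1:2 mole ratio, n(Ba(OH)2) = 1/2 × 0.01335 = 6.674 × 10^-3 mol
[Ba(OH)2] = 6.674 × 10^-3 mol / 0.01940 L = 0.3440 mol/L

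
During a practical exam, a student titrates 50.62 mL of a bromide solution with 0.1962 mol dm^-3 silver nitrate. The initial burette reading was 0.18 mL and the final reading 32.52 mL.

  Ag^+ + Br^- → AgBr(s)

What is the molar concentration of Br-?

n(AgNO3) = 0.03234 L × 0.1962 mol/L = 6.345 × 10^-3 mol
n(Br-) = 6.345 × 10^-3 mol (1:1 mole ratio)
[Br-] = 6.345 × 10^-3 mol / 0.05062 L = 0.1253 mol/L

0.1253 mol/L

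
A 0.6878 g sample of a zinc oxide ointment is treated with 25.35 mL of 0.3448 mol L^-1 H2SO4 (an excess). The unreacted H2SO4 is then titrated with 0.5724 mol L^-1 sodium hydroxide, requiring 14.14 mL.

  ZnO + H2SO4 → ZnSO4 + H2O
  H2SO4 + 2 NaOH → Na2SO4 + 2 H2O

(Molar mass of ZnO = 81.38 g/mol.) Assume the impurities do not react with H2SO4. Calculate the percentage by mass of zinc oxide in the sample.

55.54 %

n(H2SO4) added = 0.02535 × 0.3448 = 8.741 × 10^-3 mol
n(NaOH) used in back-titration = 0.01414 × 0.5724 = 8.094 × 10^-3 mol
From the 1:2 ratio, n(H2SO4) left over = 1/2 × 8.094 × 10^-3 = 4.047 × 10^-3 mol
n(H2SO4) consumed by analyte = 8.741 × 10^-3 − 4.047 × 10^-3 = 4.694 × 10^-3 mol
n(ZnO) = 4.694 × 10^-3 mol (1:1 ratio)
mass of ZnO = 4.694 × 10^-3 × 81.38 = 0.3820 g
% ZnO = 0.3820 / 0.6878 × 100 = 55.54 %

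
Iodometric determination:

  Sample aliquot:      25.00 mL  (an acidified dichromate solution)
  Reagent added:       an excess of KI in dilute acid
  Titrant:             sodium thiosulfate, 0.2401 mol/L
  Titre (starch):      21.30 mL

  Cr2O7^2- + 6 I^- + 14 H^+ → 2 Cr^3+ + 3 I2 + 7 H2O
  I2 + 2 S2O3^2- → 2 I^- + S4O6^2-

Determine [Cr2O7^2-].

0.03409 mol/L

n(S2O3^2-) = 0.02130 × 0.2401 = 5.114 × 10^-3 mol
n(I2) = n(S2O3^2-)/2 = 2.557 × 10^-3 mol
From the 1:3 ratio, n(Cr2O7^2-) in the aliquot = 1/3 × 2.557 × 10^-3 = 8.524 × 10^-4 mol
[Cr2O7^2-] = 8.524 × 10^-4 / 0.02500 = 0.03409 mol/L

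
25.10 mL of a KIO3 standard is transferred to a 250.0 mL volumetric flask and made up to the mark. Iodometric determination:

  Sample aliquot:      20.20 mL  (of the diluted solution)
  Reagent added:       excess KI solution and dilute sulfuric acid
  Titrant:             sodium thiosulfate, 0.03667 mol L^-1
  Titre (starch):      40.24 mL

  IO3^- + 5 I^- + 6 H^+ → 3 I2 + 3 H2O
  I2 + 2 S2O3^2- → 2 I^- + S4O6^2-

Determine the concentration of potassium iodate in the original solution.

n(S2O3^2-) = 0.04024 × 0.03667 = 1.476 × 10^-3 mol
n(I2) = n(S2O3^2-)/2 = 7.378 × 10^-4 mol
From the 1:3 ratio, n(IO3^-) in the aliquot = 1/3 × 7.378 × 10^-4 = 2.459 × 10^-4 mol
[IO3^-]_dilute = 2.459 × 10^-4 / 0.02020 = 0.01217 mol/L
[IO3^-]_original = 0.01217 × 250.0/25.10 = 0.1213 mol/L

0.1213 mol/L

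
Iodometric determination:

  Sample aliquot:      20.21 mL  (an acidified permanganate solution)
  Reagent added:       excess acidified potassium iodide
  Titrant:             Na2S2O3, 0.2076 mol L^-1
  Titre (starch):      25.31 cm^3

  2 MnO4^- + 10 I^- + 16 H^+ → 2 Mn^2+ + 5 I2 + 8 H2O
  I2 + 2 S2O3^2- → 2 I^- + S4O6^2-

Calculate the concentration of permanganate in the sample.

n(S2O3^2-) = 0.02531 × 0.2076 = 5.254 × 10^-3 mol
n(I2) = n(S2O3^2-)/2 = 2.627 × 10^-3 mol
From the 2:5 ratio, n(MnO4^-) in the aliquot = 2/5 × 2.627 × 10^-3 = 1.051 × 10^-3 mol
[MnO4^-] = 1.051 × 10^-3 / 0.02021 = 0.05200 mol/L

0.05200 mol/L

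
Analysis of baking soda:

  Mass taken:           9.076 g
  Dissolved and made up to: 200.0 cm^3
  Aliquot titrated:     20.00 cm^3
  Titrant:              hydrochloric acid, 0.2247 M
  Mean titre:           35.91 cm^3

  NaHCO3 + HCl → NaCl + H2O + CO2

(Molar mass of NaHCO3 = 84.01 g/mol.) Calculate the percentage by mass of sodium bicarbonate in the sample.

n(HCl) per titration = 0.03591 × 0.2247 = 8.069 × 10^-3 mol
n(NaHCO3) in each aliquot = 8.069 × 10^-3 mol (1:1 ratio)
n(NaHCO3) in the whole flask = 8.069 × 10^-3 × 200.0/20.00 = 0.08069 mol
mass of NaHCO3 = 0.08069 × 84.01 = 6.779 g
% NaHCO3 = 6.779 / 9.076 × 100 = 74.69 %

74.69 %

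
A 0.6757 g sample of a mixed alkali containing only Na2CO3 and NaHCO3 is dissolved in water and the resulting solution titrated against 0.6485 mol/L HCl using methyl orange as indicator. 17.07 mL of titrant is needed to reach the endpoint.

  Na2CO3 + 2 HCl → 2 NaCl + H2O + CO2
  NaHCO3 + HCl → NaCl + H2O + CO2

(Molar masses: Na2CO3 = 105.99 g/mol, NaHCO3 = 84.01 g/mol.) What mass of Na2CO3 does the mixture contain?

0.4345 g

n(HCl) = 0.01707 × 0.6485 = 0.01107 mol
Let x = n(Na2CO3), y = n(NaHCO3).
Titrant: 2x + 1y = 0.01107;  mass: 105.99x + 84.01y = 0.6757
Solving, x = 4.099 × 10^-3 mol, y = 2.871 × 10^-3 mol
mass of Na2CO3 = 4.099 × 10^-3 × 105.99 = 0.4345 g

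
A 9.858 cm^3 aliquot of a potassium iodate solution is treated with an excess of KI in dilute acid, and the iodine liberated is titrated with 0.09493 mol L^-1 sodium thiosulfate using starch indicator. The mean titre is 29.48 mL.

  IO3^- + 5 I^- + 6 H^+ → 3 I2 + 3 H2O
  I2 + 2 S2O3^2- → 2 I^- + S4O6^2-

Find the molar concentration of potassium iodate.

0.04731 mol/L

n(S2O3^2-) = 0.02948 × 0.09493 = 2.799 × 10^-3 mol
n(I2) = n(S2O3^2-)/2 = 1.399 × 10^-3 mol
From the 1:3 ratio, n(IO3^-) in the aliquot = 1/3 × 1.399 × 10^-3 = 4.664 × 10^-4 mol
[IO3^-] = 4.664 × 10^-4 / 0.009858 = 0.04731 mol/L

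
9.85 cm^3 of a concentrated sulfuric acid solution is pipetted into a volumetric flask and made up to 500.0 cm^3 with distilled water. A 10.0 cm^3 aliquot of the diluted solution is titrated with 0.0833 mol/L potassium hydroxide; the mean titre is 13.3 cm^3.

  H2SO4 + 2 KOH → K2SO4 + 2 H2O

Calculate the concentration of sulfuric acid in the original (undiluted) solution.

2.81 mol/L

n(KOH) = 0.0133 × 0.0833 = 1.11 × 10^-3 mol
From the 1:2 ratio, n(H2SO4) in the aliquot = 1/2 × 1.11 × 10^-3 = 5.54 × 10^-4 mol
[H2SO4]_dilute = 5.54 × 10^-4 / 0.0100 = 0.0554 mol/L
Dilution factor = 500.0 / 9.85 = 50.76
[H2SO4]_stock = 0.0554 × 50.76 = 2.81 mol/L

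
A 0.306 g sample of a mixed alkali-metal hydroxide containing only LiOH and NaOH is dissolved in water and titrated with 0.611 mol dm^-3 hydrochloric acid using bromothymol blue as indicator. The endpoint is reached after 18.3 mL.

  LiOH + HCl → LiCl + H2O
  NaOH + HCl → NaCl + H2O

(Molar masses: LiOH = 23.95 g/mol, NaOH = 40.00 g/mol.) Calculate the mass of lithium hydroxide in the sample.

0.211 g

n(HCl) = 0.0183 × 0.611 = 0.0112 mol
Let x = n(LiOH), y = n(NaOH).
Titrant: 1x + 1y = 0.0112;  mass: 23.95x + 40.00y = 0.306
Solving, x = 8.80 × 10^-3 mol, y = 2.38 × 10^-3 mol
mass of LiOH = 8.80 × 10^-3 × 23.95 = 0.211 g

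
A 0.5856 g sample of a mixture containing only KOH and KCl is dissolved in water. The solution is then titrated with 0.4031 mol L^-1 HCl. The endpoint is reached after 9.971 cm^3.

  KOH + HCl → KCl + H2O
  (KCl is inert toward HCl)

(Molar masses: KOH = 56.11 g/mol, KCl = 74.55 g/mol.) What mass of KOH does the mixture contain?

0.2255 g

n(HCl) = 0.009971 × 0.4031 = 4.019 × 10^-3 mol
Let x = n(KOH), y = n(KCl).
Titrant: 1x = 4.019 × 10^-3;  mass: 56.11x + 74.55y = 0.5856
Solving, x = 4.019 × 10^-3 mol, y = 4.830 × 10^-3 mol
mass of KOH = 4.019 × 10^-3 × 56.11 = 0.2255 g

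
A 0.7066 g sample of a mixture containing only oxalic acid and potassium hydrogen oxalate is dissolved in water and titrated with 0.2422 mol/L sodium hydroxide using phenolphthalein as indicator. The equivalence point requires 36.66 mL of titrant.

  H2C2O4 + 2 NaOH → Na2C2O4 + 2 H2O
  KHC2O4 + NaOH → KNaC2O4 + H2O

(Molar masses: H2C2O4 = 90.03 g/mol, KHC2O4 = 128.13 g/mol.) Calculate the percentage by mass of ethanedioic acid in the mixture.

n(NaOH) = 0.03666 × 0.2422 = 8.879 × 10^-3 mol
Let x = n(H2C2O4), y = n(KHC2O4).
Titrant: 2x + 1y = 8.879 × 10^-3;  mass: 90.03x + 128.13y = 0.7066
Solving, x = 2.593 × 10^-3 mol, y = 3.693 × 10^-3 mol
mass of H2C2O4 = 2.593 × 10^-3 × 90.03 = 0.2335 g
% H2C2O4 = 0.2335 / 0.7066 × 100 = 33.04 %

33.04 %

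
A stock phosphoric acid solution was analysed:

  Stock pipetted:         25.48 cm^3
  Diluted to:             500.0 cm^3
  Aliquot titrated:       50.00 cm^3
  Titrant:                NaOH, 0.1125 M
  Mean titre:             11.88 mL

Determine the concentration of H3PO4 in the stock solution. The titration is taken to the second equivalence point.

H3PO4 + 2 NaOH → Na2HPO4 + 2 H2O
n(NaOH) = 0.01188 × 0.1125 = 1.337 × 10^-3 mol
From the 1:2 ratio, n(H3PO4) in the aliquot = 1/2 × 1.337 × 10^-3 = 6.683 × 10^-4 mol
[H3PO4]_dilute = 6.683 × 10^-4 / 0.05000 = 0.01337 mol/L
Dilution factor = 500.0 / 25.48 = 19.62
[H3PO4]_stock = 0.01337 × 19.62 = 0.2623 mol/L

0.2623 M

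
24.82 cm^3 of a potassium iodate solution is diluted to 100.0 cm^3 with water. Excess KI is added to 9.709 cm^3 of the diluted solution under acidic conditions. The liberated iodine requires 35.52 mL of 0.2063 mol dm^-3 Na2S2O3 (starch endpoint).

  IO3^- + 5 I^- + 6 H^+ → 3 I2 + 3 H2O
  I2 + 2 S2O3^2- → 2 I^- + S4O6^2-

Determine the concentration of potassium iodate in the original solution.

0.5068 mol/L

n(S2O3^2-) = 0.03552 × 0.2063 = 7.328 × 10^-3 mol
n(I2) = n(S2O3^2-)/2 = 3.664 × 10^-3 mol
From the 1:3 ratio, n(IO3^-) in the aliquot = 1/3 × 3.664 × 10^-3 = 1.221 × 10^-3 mol
[IO3^-]_dilute = 1.221 × 10^-3 / 0.009709 = 0.1258 mol/L
[IO3^-]_original = 0.1258 × 100.0/24.82 = 0.5068 mol/L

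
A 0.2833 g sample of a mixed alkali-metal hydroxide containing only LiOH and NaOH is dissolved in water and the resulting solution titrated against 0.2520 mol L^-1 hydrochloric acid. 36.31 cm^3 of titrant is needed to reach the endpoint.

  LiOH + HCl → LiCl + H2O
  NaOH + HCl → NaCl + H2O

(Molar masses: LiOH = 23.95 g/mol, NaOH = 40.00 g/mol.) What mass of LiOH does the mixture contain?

0.1234 g

n(HCl) = 0.03631 × 0.2520 = 9.150 × 10^-3 mol
Let x = n(LiOH), y = n(NaOH).
Titrant: 1x + 1y = 9.150 × 10^-3;  mass: 23.95x + 40.00y = 0.2833
Solving, x = 5.153 × 10^-3 mol, y = 3.997 × 10^-3 mol
mass of LiOH = 5.153 × 10^-3 × 23.95 = 0.1234 g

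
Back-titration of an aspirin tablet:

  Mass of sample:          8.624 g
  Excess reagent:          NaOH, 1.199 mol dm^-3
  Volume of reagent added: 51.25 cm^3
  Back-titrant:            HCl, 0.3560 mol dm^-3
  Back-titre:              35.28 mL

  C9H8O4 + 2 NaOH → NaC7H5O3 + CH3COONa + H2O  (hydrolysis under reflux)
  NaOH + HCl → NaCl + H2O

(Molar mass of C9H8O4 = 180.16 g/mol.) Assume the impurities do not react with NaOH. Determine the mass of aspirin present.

n(NaOH) added = 0.05125 × 1.199 = 0.06145 mol
n(HCl) used in back-titration = 0.03528 × 0.3560 = 0.01256 mol
n(NaOH) left over = 0.01256 mol (1:1 ratio)
n(NaOH) consumed by analyte = 0.06145 − 0.01256 = 0.04889 mol
From the 1:2 ratio, n(C9H8O4) = 1/2 × 0.04889 = 0.02444 mol
mass of C9H8O4 = 0.02444 × 180.16 = 4.404 g

4.404 g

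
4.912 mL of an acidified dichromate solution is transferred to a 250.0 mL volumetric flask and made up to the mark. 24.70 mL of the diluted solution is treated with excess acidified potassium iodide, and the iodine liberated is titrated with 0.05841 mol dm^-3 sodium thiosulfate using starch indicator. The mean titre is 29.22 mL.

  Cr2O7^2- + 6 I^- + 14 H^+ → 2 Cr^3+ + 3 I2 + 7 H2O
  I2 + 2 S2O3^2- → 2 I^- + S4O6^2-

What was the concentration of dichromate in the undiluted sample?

n(S2O3^2-) = 0.02922 × 0.05841 = 1.707 × 10^-3 mol
n(I2) = n(S2O3^2-)/2 = 8.534 × 10^-4 mol
From the 1:3 ratio, n(Cr2O7^2-) in the aliquot = 1/3 × 8.534 × 10^-4 = 2.845 × 10^-4 mol
[Cr2O7^2-]_dilute = 2.845 × 10^-4 / 0.02470 = 0.01152 mol/L
[Cr2O7^2-]_original = 0.01152 × 250.0/4.912 = 0.5861 mol/L

0.5861 mol/L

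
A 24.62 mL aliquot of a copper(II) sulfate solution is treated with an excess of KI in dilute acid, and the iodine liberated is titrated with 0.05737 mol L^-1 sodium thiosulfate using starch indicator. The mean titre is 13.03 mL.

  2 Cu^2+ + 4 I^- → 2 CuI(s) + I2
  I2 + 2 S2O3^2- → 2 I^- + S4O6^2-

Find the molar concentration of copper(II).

n(S2O3^2-) = 0.01303 × 0.05737 = 7.475 × 10^-4 mol
n(I2) = n(S2O3^2-)/2 = 3.738 × 10^-4 mol
From the 2:1 ratio, n(Cu2+) in the aliquot = 2/1 × 3.738 × 10^-4 = 7.475 × 10^-4 mol
[Cu2+] = 7.475 × 10^-4 / 0.02462 = 0.03036 mol/L

0.03036 mol/L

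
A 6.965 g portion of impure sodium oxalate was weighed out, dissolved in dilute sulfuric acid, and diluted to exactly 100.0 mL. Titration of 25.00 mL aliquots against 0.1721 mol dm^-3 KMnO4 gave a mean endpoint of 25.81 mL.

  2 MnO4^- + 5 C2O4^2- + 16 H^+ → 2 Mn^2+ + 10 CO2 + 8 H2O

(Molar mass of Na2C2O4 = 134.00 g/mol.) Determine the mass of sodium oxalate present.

5.952 g

n(KMnO4) per titration = 0.02581 × 0.1721 = 4.442 × 10^-3 mol
From the 5:2 ratio, n(Na2C2O4) in each aliquot = 5/2 × 4.442 × 10^-3 = 0.01110 mol
n(Na2C2O4) in the whole flask = 0.01110 × 100.0/25.00 = 0.04442 mol
mass of Na2C2O4 = 0.04442 × 134.00 = 5.952 g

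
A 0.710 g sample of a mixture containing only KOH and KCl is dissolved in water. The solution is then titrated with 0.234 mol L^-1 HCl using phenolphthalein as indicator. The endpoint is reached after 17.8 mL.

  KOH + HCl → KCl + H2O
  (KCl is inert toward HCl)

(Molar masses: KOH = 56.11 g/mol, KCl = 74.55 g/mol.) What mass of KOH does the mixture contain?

n(HCl) = 0.0178 × 0.234 = 4.17 × 10^-3 mol
Let x = n(KOH), y = n(KCl).
Titrant: 1x = 4.17 × 10^-3;  mass: 56.11x + 74.55y = 0.710
Solving, x = 4.17 × 10^-3 mol, y = 6.39 × 10^-3 mol
mass of KOH = 4.17 × 10^-3 × 56.11 = 0.234 g

0.234 g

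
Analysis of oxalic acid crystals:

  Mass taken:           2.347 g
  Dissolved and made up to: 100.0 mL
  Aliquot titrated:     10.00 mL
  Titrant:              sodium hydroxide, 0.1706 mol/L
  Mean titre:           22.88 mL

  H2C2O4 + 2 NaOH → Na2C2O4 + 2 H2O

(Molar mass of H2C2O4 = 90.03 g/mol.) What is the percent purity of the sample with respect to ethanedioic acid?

n(NaOH) per titration = 0.02288 × 0.1706 = 3.903 × 10^-3 mol
From the 1:2 ratio, n(H2C2O4) in each aliquot = 1/2 × 3.903 × 10^-3 = 1.952 × 10^-3 mol
n(H2C2O4) in the whole flask = 1.952 × 10^-3 × 100.0/10.00 = 0.01952 mol
mass of H2C2O4 = 0.01952 × 90.03 = 1.757 g
% H2C2O4 = 1.757 / 2.347 × 100 = 74.87 %

74.87 %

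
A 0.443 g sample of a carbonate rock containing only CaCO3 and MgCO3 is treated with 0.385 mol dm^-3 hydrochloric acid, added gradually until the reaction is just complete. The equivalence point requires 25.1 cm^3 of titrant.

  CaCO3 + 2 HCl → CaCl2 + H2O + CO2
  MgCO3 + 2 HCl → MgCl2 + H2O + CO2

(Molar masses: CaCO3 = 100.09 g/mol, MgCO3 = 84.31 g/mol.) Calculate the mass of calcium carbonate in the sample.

n(HCl) = 0.0251 × 0.385 = 9.66 × 10^-3 mol
Let x = n(CaCO3), y = n(MgCO3).
Titrant: 2x + 2y = 9.66 × 10^-3;  mass: 100.09x + 84.31y = 0.443
Solving, x = 2.26 × 10^-3 mol, y = 2.57 × 10^-3 mol
mass of CaCO3 = 2.26 × 10^-3 × 100.09 = 0.226 g

0.226 g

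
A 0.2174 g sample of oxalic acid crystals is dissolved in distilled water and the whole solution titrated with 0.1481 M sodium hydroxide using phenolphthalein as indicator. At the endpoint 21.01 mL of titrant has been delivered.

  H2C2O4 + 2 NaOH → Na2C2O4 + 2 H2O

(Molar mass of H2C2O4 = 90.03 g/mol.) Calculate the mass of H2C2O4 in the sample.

n(NaOH) = 0.02101 L × 0.1481 mol/L = 3.112 × 10^-3 mol
From the 1:2 ratio, n(H2C2O4) = 1/2 × 3.112 × 10^-3 = 1.556 × 10^-3 mol
mass of H2C2O4 = 1.556 × 10^-3 × 90.03 g/mol = 0.1401 g

0.1401 g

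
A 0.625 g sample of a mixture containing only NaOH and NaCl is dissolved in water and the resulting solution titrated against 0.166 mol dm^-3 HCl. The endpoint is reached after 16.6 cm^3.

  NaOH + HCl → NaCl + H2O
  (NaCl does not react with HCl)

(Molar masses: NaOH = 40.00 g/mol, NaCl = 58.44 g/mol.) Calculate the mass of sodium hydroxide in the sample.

n(HCl) = 0.0166 × 0.166 = 2.76 × 10^-3 mol
Let x = n(NaOH), y = n(NaCl).
Titrant: 1x = 2.76 × 10^-3;  mass: 40.00x + 58.44y = 0.625
Solving, x = 2.76 × 10^-3 mol, y = 8.81 × 10^-3 mol
mass of NaOH = 2.76 × 10^-3 × 40.00 = 0.110 g

0.110 g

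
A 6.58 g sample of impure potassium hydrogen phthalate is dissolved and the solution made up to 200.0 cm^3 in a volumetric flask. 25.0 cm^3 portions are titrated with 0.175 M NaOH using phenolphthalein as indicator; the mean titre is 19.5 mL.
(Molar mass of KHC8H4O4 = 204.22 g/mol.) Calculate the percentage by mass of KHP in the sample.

84.7 %

KHC8H4O4 + NaOH → KNaC8H4O4 + H2O
n(NaOH) per titration = 0.0195 × 0.175 = 3.41 × 10^-3 mol
n(KHC8H4O4) in each aliquot = 3.41 × 10^-3 mol (1:1 ratio)
n(KHC8H4O4) in the whole flask = 3.41 × 10^-3 × 200.0/25.0 = 0.0273 mol
mass of KHC8H4O4 = 0.0273 × 204.22 = 5.58 g
% KHC8H4O4 = 5.58 / 6.58 × 100 = 84.7 %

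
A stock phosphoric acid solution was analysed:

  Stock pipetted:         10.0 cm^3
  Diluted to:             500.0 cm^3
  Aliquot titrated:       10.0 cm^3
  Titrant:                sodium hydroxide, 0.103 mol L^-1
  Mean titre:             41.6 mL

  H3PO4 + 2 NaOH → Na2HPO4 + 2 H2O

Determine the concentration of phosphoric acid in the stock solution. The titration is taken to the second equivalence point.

10.7 mol/L

n(NaOH) = 0.0416 × 0.103 = 4.28 × 10^-3 mol
From the 1:2 ratio, n(H3PO4) in the aliquot = 1/2 × 4.28 × 10^-3 = 2.14 × 10^-3 mol
[H3PO4]_dilute = 2.14 × 10^-3 / 0.0100 = 0.214 mol/L
Dilution factor = 500.0 / 10.0 = 50.00
[H3PO4]_stock = 0.214 × 50.00 = 10.7 mol/L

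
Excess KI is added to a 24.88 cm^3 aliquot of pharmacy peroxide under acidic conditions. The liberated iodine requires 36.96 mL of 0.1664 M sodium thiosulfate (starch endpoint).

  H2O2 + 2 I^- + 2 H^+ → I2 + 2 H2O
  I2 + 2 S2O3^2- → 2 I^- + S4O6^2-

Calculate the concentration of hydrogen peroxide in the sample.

n(S2O3^2-) = 0.03696 × 0.1664 = 6.150 × 10^-3 mol
n(I2) = n(S2O3^2-)/2 = 3.075 × 10^-3 mol
n(H2O2) in the aliquot = 3.075 × 10^-3 mol (1:1 ratio)
[H2O2] = 3.075 × 10^-3 / 0.02488 = 0.1236 mol/L

0.1236 M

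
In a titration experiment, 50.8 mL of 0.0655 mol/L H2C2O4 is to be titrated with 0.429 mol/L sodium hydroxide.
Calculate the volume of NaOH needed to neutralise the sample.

H2C2O4 + 2 NaOH → Na2C2O4 + 2 H2O
n(H2C2O4) = 0.0508 L × 0.0655 mol/L = 3.33 × 10^-3 mol
From the 2:1 stoichiometry, n(NaOH) = 2/1 × 3.33 × 10^-3 = 6.65 × 10^-3 mol
V(NaOH) = 6.65 × 10^-3 mol / 0.429 mol/L = 0.0155 L = 15.5 mL

15.5 mL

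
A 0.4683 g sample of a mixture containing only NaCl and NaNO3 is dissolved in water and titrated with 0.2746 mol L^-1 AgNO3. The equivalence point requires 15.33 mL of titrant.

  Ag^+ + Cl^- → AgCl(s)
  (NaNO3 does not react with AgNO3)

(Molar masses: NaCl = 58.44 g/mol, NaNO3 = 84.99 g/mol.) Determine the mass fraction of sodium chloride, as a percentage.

52.53 %

n(AgNO3) = 0.01533 × 0.2746 = 4.210 × 10^-3 mol
Let x = n(NaCl), y = n(NaNO3).
Titrant: 1x = 4.210 × 10^-3;  mass: 58.44x + 84.99y = 0.4683
Solving, x = 4.210 × 10^-3 mol, y = 2.615 × 10^-3 mol
mass of NaCl = 4.210 × 10^-3 × 58.44 = 0.2460 g
% NaCl = 0.2460 / 0.4683 × 100 = 52.53 %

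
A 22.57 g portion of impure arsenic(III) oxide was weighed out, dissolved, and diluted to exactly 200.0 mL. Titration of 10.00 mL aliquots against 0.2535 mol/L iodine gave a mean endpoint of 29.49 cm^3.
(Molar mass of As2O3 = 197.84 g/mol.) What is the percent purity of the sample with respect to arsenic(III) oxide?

As2O3 + 2 I2 + 2 H2O → As2O5 + 4 HI
n(I2) per titration = 0.02949 × 0.2535 = 7.476 × 10^-3 mol
From the 1:2 ratio, n(As2O3) in each aliquot = 1/2 × 7.476 × 10^-3 = 3.738 × 10^-3 mol
n(As2O3) in the whole flask = 3.738 × 10^-3 × 200.0/10.00 = 0.07476 mol
mass of As2O3 = 0.07476 × 197.84 = 14.79 g
% As2O3 = 14.79 / 22.57 × 100 = 65.53 %

65.53 %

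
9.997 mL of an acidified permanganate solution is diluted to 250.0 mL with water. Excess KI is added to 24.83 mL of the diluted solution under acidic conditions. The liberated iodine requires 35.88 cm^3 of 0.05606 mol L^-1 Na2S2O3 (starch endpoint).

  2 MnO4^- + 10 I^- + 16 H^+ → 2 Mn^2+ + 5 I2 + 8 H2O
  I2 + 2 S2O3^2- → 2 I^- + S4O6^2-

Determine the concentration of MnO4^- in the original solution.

0.4052 mol/L

n(S2O3^2-) = 0.03588 × 0.05606 = 2.011 × 10^-3 mol
n(I2) = n(S2O3^2-)/2 = 1.006 × 10^-3 mol
From the 2:5 ratio, n(MnO4^-) in the aliquot = 2/5 × 1.006 × 10^-3 = 4.023 × 10^-4 mol
[MnO4^-]_dilute = 4.023 × 10^-4 / 0.02483 = 0.01620 mol/L
[MnO4^-]_original = 0.01620 × 250.0/9.997 = 0.4052 mol/L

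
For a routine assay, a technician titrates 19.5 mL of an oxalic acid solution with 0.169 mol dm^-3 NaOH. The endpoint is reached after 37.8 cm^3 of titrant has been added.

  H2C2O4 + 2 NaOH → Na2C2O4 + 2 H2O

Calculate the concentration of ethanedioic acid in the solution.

n(NaOH) = 0.0378 L × 0.169 mol/L = 6.39 × 10^-3 mol
From the 1:2 mole ratio, n(H2C2O4) = 1/2 × 6.39 × 10^-3 = 3.19 × 10^-3 mol
[H2C2O4] = 3.19 × 10^-3 mol / 0.0195 L = 0.164 mol/L

0.164 mol/L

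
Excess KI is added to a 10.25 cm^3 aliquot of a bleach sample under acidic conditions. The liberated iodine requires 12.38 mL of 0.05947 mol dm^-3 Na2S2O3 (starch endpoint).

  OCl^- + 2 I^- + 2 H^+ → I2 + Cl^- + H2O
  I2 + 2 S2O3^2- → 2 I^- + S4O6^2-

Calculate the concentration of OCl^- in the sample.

0.03591 mol/L

n(S2O3^2-) = 0.01238 × 0.05947 = 7.362 × 10^-4 mol
n(I2) = n(S2O3^2-)/2 = 3.681 × 10^-4 mol
n(OCl^-) in the aliquot = 3.681 × 10^-4 mol (1:1 ratio)
[OCl^-] = 3.681 × 10^-4 / 0.01025 = 0.03591 mol/L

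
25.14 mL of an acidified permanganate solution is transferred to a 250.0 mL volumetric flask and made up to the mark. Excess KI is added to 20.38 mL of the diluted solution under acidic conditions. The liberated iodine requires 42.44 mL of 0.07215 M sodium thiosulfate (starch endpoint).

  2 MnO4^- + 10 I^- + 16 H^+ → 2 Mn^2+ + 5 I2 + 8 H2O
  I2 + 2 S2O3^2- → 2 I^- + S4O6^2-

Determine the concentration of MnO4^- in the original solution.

n(S2O3^2-) = 0.04244 × 0.07215 = 3.062 × 10^-3 mol
n(I2) = n(S2O3^2-)/2 = 1.531 × 10^-3 mol
From the 2:5 ratio, n(MnO4^-) in the aliquot = 2/5 × 1.531 × 10^-3 = 6.124 × 10^-4 mol
[MnO4^-]_dilute = 6.124 × 10^-4 / 0.02038 = 0.03005 mol/L
[MnO4^-]_original = 0.03005 × 250.0/25.14 = 0.2988 mol/L

0.2988 M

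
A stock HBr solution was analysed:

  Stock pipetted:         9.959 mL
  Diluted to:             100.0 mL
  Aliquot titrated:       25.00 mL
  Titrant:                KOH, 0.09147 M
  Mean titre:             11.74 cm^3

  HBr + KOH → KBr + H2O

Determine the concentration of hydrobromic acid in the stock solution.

0.4313 M

n(KOH) = 0.01174 × 0.09147 = 1.074 × 10^-3 mol
n(HBr) in the aliquot = 1.074 × 10^-3 mol (1:1 ratio)
[HBr]_dilute = 1.074 × 10^-3 / 0.02500 = 0.04295 mol/L
Dilution factor = 100.0 / 9.959 = 10.04
[HBr]_stock = 0.04295 × 10.04 = 0.4313 mol/L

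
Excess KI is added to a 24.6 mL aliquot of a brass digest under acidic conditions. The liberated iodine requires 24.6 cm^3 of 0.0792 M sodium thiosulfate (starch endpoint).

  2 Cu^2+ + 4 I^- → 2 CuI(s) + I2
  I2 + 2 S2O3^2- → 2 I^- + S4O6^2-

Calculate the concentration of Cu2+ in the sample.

0.0792 M

n(S2O3^2-) = 0.0246 × 0.0792 = 1.95 × 10^-3 mol
n(I2) = n(S2O3^2-)/2 = 9.74 × 10^-4 mol
From the 2:1 ratio, n(Cu2+) in the aliquot = 2/1 × 9.74 × 10^-4 = 1.95 × 10^-3 mol
[Cu2+] = 1.95 × 10^-3 / 0.0246 = 0.0792 mol/L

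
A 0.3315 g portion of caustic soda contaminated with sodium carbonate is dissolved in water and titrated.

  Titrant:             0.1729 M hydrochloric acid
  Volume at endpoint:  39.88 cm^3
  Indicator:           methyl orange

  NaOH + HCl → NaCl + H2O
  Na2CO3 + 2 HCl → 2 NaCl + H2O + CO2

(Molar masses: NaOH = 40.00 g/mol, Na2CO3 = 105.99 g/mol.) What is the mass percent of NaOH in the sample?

31.49 %

n(HCl) = 0.03988 × 0.1729 = 6.895 × 10^-3 mol
Let x = n(NaOH), y = n(Na2CO3).
Titrant: 1x + 2y = 6.895 × 10^-3;  mass: 40.00x + 105.99y = 0.3315
Solving, x = 2.610 × 10^-3 mol, y = 2.143 × 10^-3 mol
mass of NaOH = 2.610 × 10^-3 × 40.00 = 0.1044 g
% NaOH = 0.1044 / 0.3315 × 100 = 31.49 %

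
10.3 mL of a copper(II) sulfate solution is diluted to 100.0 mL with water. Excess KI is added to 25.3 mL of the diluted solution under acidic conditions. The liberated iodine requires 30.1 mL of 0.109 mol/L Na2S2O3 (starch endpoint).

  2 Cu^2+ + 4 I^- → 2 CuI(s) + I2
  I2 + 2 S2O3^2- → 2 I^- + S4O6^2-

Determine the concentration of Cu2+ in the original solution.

n(S2O3^2-) = 0.0301 × 0.109 = 3.28 × 10^-3 mol
n(I2) = n(S2O3^2-)/2 = 1.64 × 10^-3 mol
From the 2:1 ratio, n(Cu2+) in the aliquot = 2/1 × 1.64 × 10^-3 = 3.28 × 10^-3 mol
[Cu2+]_dilute = 3.28 × 10^-3 / 0.0253 = 0.130 mol/L
[Cu2+]_original = 0.130 × 100.0/10.3 = 1.26 mol/L

1.26 mol/L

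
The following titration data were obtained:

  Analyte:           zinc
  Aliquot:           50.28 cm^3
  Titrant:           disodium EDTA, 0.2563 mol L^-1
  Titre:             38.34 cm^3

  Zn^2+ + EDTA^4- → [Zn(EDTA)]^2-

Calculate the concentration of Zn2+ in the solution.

n(EDTA) = 0.03834 L × 0.2563 mol/L = 9.827 × 10^-3 mol
n(Zn2+) = 9.827 × 10^-3 mol (1:1 mole ratio)
[Zn2+] = 9.827 × 10^-3 mol / 0.05028 L = 0.1954 mol/L

0.1954 mol/L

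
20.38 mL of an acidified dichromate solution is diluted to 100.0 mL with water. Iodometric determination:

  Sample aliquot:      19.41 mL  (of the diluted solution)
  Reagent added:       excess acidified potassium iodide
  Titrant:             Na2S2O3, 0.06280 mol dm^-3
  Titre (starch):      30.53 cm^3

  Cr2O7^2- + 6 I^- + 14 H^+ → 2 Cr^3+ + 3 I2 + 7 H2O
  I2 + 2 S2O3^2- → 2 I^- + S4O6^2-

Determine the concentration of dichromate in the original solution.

n(S2O3^2-) = 0.03053 × 0.06280 = 1.917 × 10^-3 mol
n(I2) = n(S2O3^2-)/2 = 9.586 × 10^-4 mol
From the 1:3 ratio, n(Cr2O7^2-) in the aliquot = 1/3 × 9.586 × 10^-4 = 3.195 × 10^-4 mol
[Cr2O7^2-]_dilute = 3.195 × 10^-4 / 0.01941 = 0.01646 mol/L
[Cr2O7^2-]_original = 0.01646 × 100.0/20.38 = 0.08078 mol/L

0.08078 mol/L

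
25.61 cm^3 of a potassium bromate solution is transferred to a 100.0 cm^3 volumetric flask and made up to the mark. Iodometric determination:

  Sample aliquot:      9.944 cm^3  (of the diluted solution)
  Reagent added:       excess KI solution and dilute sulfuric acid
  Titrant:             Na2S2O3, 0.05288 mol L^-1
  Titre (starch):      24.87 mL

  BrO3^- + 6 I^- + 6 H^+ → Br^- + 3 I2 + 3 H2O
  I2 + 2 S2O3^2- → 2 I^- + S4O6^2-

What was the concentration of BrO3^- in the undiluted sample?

0.08607 mol/L

n(S2O3^2-) = 0.02487 × 0.05288 = 1.315 × 10^-3 mol
n(I2) = n(S2O3^2-)/2 = 6.576 × 10^-4 mol
From the 1:3 ratio, n(BrO3^-) in the aliquot = 1/3 × 6.576 × 10^-4 = 2.192 × 10^-4 mol
[BrO3^-]_dilute = 2.192 × 10^-4 / 0.009944 = 0.02204 mol/L
[BrO3^-]_original = 0.02204 × 100.0/25.61 = 0.08607 mol/L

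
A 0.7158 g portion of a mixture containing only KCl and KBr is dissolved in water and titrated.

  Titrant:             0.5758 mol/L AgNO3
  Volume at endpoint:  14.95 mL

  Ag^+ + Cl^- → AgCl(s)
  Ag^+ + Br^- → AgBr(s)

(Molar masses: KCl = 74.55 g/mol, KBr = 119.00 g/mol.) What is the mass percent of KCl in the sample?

72.30 %

n(AgNO3) = 0.01495 × 0.5758 = 8.608 × 10^-3 mol
Let x = n(KCl), y = n(KBr).
Titrant: 1x + 1y = 8.608 × 10^-3;  mass: 74.55x + 119.00y = 0.7158
Solving, x = 6.942 × 10^-3 mol, y = 1.666 × 10^-3 mol
mass of KCl = 6.942 × 10^-3 × 74.55 = 0.5175 g
% KCl = 0.5175 / 0.7158 × 100 = 72.30 %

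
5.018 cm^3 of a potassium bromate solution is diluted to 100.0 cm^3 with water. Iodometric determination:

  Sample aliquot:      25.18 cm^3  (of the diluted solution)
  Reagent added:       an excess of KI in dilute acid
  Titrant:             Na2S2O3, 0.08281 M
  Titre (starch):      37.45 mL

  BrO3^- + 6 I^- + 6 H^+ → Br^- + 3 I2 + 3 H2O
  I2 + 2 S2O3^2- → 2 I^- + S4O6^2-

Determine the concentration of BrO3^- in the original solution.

0.4091 M

n(S2O3^2-) = 0.03745 × 0.08281 = 3.101 × 10^-3 mol
n(I2) = n(S2O3^2-)/2 = 1.551 × 10^-3 mol
From the 1:3 ratio, n(BrO3^-) in the aliquot = 1/3 × 1.551 × 10^-3 = 5.169 × 10^-4 mol
[BrO3^-]_dilute = 5.169 × 10^-4 / 0.02518 = 0.02053 mol/L
[BrO3^-]_original = 0.02053 × 100.0/5.018 = 0.4091 mol/L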